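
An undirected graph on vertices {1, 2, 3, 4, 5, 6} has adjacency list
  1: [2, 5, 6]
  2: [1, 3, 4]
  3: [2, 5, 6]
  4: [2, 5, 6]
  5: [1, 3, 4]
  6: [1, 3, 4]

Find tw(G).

3

A width-3 tree decomposition is:
Bags: B1 = {1, 2, 5, 6}  B2 = {2, 4, 5, 6}  B3 = {2, 3, 5, 6}
Tree: B1–B2, B2–B3
Every bag has size at most 4, so the width is 4 − 1 = 3 and tw(G) ≤ 3. For the lower bound: the 4 vertex sets {1,2}, {4,6}, {5}, {3} are disjoint, each induces a connected subgraph, and every pair is joined by at least one edge of G. Contracting each set to a single vertex therefore yields K_{4} as a minor, and since treewidth is minor-monotone, tw(G) ≥ tw(K_{4}) = 3. The upper and lower bounds meet at 3, so that is the treewidth.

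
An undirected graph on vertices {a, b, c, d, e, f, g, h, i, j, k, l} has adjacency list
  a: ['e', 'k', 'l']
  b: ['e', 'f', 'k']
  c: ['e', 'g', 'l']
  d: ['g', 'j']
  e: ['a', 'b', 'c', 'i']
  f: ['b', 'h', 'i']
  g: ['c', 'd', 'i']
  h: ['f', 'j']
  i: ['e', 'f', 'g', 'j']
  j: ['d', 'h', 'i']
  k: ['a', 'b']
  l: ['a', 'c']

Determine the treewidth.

3

A width-3 tree decomposition is:
Bags: B1 = {d, g, h, j}  B2 = {g, h, i, j}  B3 = {f, g, h, i}  B4 = {c, f, g, i}  B5 = {c, e, f, i}  B6 = {b, c, e, f}  B7 = {b, c, e, l}  B8 = {a, b, e, l}  B9 = {a, b, k, l}
Tree: B1–B2, B2–B3, B3–B4, B4–B5, B5–B6, B6–B7, B7–B8, B8–B9
Every bag has size at most 4, so the width is 4 − 1 = 3 and tw(G) ≤ 3. For the lower bound: the 4 vertex sets {d,h,j}, {g}, {i}, {b,c,e,f} are disjoint, each induces a connected subgraph, and every pair is joined by at least one edge of G. Contracting each set to a single vertex therefore yields K_{4} as a minor, and since treewidth is minor-monotone, tw(G) ≥ tw(K_{4}) = 3. The upper and lower bounds meet at 3, so that is the treewidth.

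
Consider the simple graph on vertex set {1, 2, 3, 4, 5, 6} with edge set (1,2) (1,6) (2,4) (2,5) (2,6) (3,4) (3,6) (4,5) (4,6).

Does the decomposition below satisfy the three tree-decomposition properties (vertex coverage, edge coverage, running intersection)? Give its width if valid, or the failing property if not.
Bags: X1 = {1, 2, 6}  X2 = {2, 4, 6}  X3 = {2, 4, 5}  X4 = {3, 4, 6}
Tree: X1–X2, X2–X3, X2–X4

Checking the three conditions: (i) the bags cover all of {1, 2, 3, 4, 5, 6}; (ii) for each edge, some bag contains both endpoints; (iii) the bags containing any fixed vertex form a subtree. All hold, so the decomposition is valid with width 3 − 1 = 2.

Yes; width 2.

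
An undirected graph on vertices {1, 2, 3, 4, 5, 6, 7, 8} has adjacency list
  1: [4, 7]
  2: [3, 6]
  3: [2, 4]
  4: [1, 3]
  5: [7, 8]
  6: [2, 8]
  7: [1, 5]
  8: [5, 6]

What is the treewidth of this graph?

2

A width-2 tree decomposition is:
Bags: B1 = {5, 7, 8}  B2 = {6, 7, 8}  B3 = {2, 6, 7}  B4 = {2, 3, 7}  B5 = {3, 4, 7}  B6 = {1, 4, 7}
Tree: B1–B2, B2–B3, B3–B4, B4–B5, B5–B6
Every bag has size at most 3, so the width is 3 − 1 = 2 and tw(G) ≤ 2. For the lower bound, G contains the cycle 7–5–8–6–2–3–4–1–7, so G is not a forest; only forests have treewidth ≤ 1, hence tw(G) ≥ 2. The upper and lower bounds meet at 2, so that is the treewidth.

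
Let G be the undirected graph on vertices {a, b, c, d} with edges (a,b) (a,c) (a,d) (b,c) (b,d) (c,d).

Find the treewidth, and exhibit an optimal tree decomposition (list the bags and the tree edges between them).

Treewidth 3.
One such decomposition:
Bags: B1 = {a, b, c, d}
Tree: (single bag)

With just one bag of size 4, the width is 4 − 1 = 3, so tw(G) ≤ 3. On the other hand G contains the 4-clique {a, b, c, d}. A clique must lie in a single bag of any decomposition, so no decomposition can have width below 3. Therefore the treewidth is 3.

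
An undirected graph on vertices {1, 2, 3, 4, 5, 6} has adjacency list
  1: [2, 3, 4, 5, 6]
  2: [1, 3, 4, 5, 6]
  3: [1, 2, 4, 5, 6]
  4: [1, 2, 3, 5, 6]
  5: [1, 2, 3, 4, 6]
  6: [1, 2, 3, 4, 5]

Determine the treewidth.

5

A width-5 tree decomposition is:
Bags: B1 = {1, 2, 3, 4, 5, 6}
Tree: (single bag)
A single bag containing all 6 vertices is trivially a valid decomposition of width 5. For the lower bound, the 6 vertices {1, 2, 3, 4, 5, 6} are pairwise adjacent, and any tree decomposition puts a clique entirely inside one bag — forcing width ≥ 5. Combining the bounds, tw(G) = 5.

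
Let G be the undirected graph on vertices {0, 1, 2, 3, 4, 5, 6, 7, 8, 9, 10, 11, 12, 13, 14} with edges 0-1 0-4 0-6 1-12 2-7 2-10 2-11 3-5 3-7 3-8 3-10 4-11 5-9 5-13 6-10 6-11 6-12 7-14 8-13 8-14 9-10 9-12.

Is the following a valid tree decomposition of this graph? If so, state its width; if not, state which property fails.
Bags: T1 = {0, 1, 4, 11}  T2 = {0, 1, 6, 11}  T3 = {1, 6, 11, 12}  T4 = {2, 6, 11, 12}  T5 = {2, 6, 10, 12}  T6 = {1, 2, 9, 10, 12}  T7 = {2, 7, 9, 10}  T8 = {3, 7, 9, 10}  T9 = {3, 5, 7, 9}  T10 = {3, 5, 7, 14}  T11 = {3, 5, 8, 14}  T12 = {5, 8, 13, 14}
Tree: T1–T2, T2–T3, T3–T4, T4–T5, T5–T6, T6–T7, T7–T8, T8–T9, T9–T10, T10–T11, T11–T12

A tree decomposition must satisfy three properties: every vertex lies in some bag; for every edge, both endpoints lie together in some bag; and for every vertex, the bags containing it form a connected subtree. Here bags containing vertex 1 are not connected in the tree, so the decomposition is invalid.

No — bags containing vertex 1 are not connected in the tree.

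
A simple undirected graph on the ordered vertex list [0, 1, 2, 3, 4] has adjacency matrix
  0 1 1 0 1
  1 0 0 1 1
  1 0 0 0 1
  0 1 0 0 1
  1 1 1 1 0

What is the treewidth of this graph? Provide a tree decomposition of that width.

Treewidth 2.
One such decomposition:
Bags: B1 = {0, 1, 4}  B2 = {1, 3, 4}  B3 = {0, 2, 4}
Tree: B1–B2, B1–B3

Every bag has size at most 3, so the width is 3 − 1 = 2 and tw(G) ≤ 2. Conversely, {0, 1, 4} is a clique of size 3, and the vertices of any clique must share a bag in every tree decomposition; so some bag has ≥ 3 vertices and tw(G) ≥ 2. The upper and lower bounds meet at 2, so that is the treewidth.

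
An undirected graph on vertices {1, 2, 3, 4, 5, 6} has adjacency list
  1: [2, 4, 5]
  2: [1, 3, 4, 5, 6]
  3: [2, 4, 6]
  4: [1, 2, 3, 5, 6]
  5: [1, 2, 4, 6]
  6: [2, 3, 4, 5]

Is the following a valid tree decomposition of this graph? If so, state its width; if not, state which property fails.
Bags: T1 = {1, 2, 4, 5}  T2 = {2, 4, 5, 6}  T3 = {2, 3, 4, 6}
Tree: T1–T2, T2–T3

Checking the three conditions: (i) the bags cover all of {1, 2, 3, 4, 5, 6}; (ii) for each edge, some bag contains both endpoints; (iii) the bags containing any fixed vertex form a subtree. All hold, so the decomposition is valid with width 4 − 1 = 3.

Yes; width 3.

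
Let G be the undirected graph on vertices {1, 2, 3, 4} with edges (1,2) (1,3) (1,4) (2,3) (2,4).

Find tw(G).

2

A width-2 tree decomposition is:
Bags: B1 = {1, 2, 3}  B2 = {1, 2, 4}
Tree: B1–B2
Each bag holds 3 vertices, so the decomposition has width 2, which upper-bounds the treewidth. Conversely, {1, 2, 3} is a clique of size 3, and the vertices of any clique must share a bag in every tree decomposition; so some bag has ≥ 3 vertices and tw(G) ≥ 2. Therefore the treewidth is 2.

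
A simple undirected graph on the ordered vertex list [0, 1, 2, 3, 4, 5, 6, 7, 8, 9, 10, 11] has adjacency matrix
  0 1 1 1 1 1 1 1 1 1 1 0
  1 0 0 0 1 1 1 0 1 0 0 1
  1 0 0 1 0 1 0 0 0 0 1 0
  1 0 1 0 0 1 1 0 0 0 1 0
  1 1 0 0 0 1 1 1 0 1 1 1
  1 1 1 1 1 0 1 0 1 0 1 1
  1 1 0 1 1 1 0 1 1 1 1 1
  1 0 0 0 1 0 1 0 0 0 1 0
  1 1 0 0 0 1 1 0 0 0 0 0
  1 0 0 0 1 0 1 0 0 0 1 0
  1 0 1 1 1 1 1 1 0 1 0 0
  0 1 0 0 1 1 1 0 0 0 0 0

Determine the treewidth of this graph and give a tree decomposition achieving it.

Treewidth 4.
Bags: B1 = {0, 4, 5, 6, 10}  B2 = {0, 1, 4, 5, 6}  B3 = {1, 4, 5, 6, 11}  B4 = {0, 4, 6, 9, 10}  B5 = {0, 1, 5, 6, 8}  B6 = {0, 3, 5, 6, 10}  B7 = {0, 4, 6, 7, 10}  B8 = {0, 2, 3, 5, 10}
Tree: B1–B2, B2–B3, B1–B4, B2–B5, B1–B6, B1–B7, B6–B8

The largest bag has 5 vertices, giving width 4; this decomposition certifies tw(G) ≤ 4. For the lower bound, the 5 vertices {0, 2, 3, 5, 10} are pairwise adjacent, and any tree decomposition puts a clique entirely inside one bag — forcing width ≥ 4. Therefore the treewidth is 4.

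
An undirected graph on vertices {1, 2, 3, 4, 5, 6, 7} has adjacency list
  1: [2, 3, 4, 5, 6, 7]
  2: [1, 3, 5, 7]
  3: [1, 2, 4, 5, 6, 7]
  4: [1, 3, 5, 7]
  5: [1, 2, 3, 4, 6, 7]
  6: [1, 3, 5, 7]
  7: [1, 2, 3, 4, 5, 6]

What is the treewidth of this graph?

A width-4 tree decomposition is:
Bags: B1 = {1, 3, 5, 6, 7}  B2 = {1, 3, 4, 5, 7}  B3 = {1, 2, 3, 5, 7}
Tree: B1–B2, B2–B3
Every bag has size at most 5, so the width is 5 − 1 = 4 and tw(G) ≤ 4. For the lower bound, the 5 vertices {1, 2, 3, 5, 7} are pairwise adjacent, and any tree decomposition puts a clique entirely inside one bag — forcing width ≥ 4. Therefore the treewidth is 4.

4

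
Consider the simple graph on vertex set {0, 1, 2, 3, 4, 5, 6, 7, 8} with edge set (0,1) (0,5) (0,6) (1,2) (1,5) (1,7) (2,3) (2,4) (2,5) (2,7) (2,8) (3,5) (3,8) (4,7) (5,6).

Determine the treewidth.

2

A width-2 tree decomposition is:
Bags: B1 = {1, 2, 5}  B2 = {0, 1, 5}  B3 = {2, 3, 5}  B4 = {1, 2, 7}  B5 = {2, 3, 8}  B6 = {2, 4, 7}  B7 = {0, 5, 6}
Tree: B1–B2, B1–B3, B1–B4, B3–B5, B4–B6, B2–B7
The largest bag has 3 vertices, giving width 2; this decomposition certifies tw(G) ≤ 2. On the other hand G contains the 3-clique {0, 1, 5}. A clique must lie in a single bag of any decomposition, so no decomposition can have width below 2. The upper and lower bounds meet at 2, so that is the treewidth.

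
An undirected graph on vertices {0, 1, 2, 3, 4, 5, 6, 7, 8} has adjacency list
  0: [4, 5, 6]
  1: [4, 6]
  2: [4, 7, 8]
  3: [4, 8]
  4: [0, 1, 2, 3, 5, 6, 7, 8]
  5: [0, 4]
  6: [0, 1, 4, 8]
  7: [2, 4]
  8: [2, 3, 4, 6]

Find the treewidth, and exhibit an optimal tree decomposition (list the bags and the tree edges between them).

The largest bag has 3 vertices, giving width 2; this decomposition certifies tw(G) ≤ 2. On the other hand G contains the 3-clique {2, 4, 8}. A clique must lie in a single bag of any decomposition, so no decomposition can have width below 2. Hence tw(G) = 2 exactly.

Treewidth 2.
One optimal decomposition is:
Bags: B1 = {3, 4, 8}  B2 = {2, 4, 8}  B3 = {4, 6, 8}  B4 = {1, 4, 6}  B5 = {2, 4, 7}  B6 = {0, 4, 6}  B7 = {0, 4, 5}
Tree: B1–B2, B2–B3, B3–B4, B2–B5, B4–B6, B6–B7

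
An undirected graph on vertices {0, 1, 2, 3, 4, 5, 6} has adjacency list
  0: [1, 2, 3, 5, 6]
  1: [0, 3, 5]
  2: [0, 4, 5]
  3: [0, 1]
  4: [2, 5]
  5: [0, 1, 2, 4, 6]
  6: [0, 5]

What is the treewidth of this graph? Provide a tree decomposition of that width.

Treewidth 2.
One such decomposition:
Bags: B1 = {0, 2, 5}  B2 = {0, 5, 6}  B3 = {0, 1, 5}  B4 = {2, 4, 5}  B5 = {0, 1, 3}
Tree: B1–B2, B2–B3, B1–B4, B3–B5

Each bag holds 3 vertices, so the decomposition has width 2, which upper-bounds the treewidth. Conversely, {0, 1, 3} is a clique of size 3, and the vertices of any clique must share a bag in every tree decomposition; so some bag has ≥ 3 vertices and tw(G) ≥ 2. Therefore the treewidth is 2.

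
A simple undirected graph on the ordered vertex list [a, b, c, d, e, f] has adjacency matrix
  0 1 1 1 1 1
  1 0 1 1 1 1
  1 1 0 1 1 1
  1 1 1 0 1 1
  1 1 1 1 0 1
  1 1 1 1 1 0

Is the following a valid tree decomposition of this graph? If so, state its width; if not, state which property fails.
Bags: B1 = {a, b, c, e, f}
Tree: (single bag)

A tree decomposition must satisfy three properties: every vertex lies in some bag; for every edge, both endpoints lie together in some bag; and for every vertex, the bags containing it form a connected subtree. Here vertex d appears in no bag, so the decomposition is invalid.

No — vertex d appears in no bag.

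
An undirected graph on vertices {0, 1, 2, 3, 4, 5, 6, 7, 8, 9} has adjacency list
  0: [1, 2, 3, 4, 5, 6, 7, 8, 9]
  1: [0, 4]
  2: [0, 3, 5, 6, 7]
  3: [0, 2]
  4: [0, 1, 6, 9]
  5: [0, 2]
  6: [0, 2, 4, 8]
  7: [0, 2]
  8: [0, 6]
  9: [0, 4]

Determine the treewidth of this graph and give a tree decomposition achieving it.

Each bag holds 3 vertices, so the decomposition has width 2, which upper-bounds the treewidth. Conversely, {0, 1, 4} is a clique of size 3, and the vertices of any clique must share a bag in every tree decomposition; so some bag has ≥ 3 vertices and tw(G) ≥ 2. Therefore the treewidth is 2.

Treewidth 2.
Bags: B1 = {0, 4, 6}  B2 = {0, 1, 4}  B3 = {0, 6, 8}  B4 = {0, 2, 6}  B5 = {0, 2, 5}  B6 = {0, 2, 3}  B7 = {0, 4, 9}  B8 = {0, 2, 7}
Tree: B1–B2, B1–B3, B1–B4, B4–B5, B5–B6, B2–B7, B6–B8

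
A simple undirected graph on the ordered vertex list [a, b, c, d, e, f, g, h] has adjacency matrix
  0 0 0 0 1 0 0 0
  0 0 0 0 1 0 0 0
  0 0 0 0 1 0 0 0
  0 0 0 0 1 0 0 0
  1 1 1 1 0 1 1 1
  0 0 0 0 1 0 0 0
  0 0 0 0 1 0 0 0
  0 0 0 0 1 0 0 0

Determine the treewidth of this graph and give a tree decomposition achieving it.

Treewidth 1.
Bags: B1 = {c, e}  B2 = {a, e}  B3 = {b, e}  B4 = {d, e}  B5 = {e, f}  B6 = {e, h}  B7 = {e, g}
Tree: B1–B2, B1–B3, B2–B4, B4–B5, B4–B6, B2–B7

Every bag has size at most 2, so the width is 2 − 1 = 1 and tw(G) ≤ 1. G has an edge, so its treewidth is at least 1. The upper and lower bounds meet at 1, so that is the treewidth.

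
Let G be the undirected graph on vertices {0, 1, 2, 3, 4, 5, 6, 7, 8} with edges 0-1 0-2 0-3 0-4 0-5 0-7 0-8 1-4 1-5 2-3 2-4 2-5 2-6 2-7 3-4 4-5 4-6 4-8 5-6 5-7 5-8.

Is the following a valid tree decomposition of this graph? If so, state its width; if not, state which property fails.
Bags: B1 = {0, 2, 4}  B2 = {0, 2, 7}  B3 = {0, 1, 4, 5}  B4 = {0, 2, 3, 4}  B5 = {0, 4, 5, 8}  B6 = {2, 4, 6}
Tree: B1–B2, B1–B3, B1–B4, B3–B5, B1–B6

A tree decomposition must satisfy three properties: every vertex lies in some bag; for every edge, both endpoints lie together in some bag; and for every vertex, the bags containing it form a connected subtree. Here edge (5,2) lies in no bag, so the decomposition is invalid.

No — edge (5,2) lies in no bag.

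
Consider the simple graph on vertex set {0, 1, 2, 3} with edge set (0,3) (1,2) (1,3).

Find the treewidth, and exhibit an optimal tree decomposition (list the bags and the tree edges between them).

Each bag holds 2 vertices, so the decomposition has width 1, which upper-bounds the treewidth. G has an edge, so its treewidth is at least 1. Combining the bounds, tw(G) = 1.

Treewidth 1.
Bags: B1 = {0, 3}  B2 = {1, 3}  B3 = {1, 2}
Tree: B1–B2, B2–B3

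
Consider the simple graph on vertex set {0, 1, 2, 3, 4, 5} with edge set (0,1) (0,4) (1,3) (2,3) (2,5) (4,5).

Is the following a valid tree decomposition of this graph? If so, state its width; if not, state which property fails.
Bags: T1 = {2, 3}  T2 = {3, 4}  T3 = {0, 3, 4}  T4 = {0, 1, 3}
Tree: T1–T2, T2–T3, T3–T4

No — vertex 5 appears in no bag.

A tree decomposition must satisfy three properties: every vertex lies in some bag; for every edge, both endpoints lie together in some bag; and for every vertex, the bags containing it form a connected subtree. Here vertex 5 appears in no bag, so the decomposition is invalid.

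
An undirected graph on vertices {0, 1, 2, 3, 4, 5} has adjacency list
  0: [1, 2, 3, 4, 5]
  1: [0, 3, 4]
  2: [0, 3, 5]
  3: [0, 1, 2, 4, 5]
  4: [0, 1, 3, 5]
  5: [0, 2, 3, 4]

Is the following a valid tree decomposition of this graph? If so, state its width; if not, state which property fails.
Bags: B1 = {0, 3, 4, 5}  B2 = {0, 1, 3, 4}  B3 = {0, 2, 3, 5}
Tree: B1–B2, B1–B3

Yes; width 3.

Vertex coverage: the bags together contain {0, 1, 2, 3, 4, 5}, the full vertex set. Edge coverage: each edge of G has both endpoints in at least one bag. Running intersection: for every vertex, the bags containing it form a connected subtree. All three properties hold, so this is a valid tree decomposition of width max|bag| − 1 = 3, and hence tw(G) ≤ 3.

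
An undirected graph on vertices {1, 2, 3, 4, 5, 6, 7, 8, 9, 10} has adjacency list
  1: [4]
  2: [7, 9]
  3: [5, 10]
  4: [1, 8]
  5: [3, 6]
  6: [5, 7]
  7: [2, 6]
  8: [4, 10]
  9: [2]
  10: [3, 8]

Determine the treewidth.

1

A width-1 tree decomposition is:
Bags: B1 = {2, 9}  B2 = {2, 7}  B3 = {6, 7}  B4 = {5, 6}  B5 = {3, 5}  B6 = {3, 10}  B7 = {8, 10}  B8 = {4, 8}  B9 = {1, 4}
Tree: B1–B2, B2–B3, B3–B4, B4–B5, B5–B6, B6–B7, B7–B8, B8–B9
Each bag holds 2 vertices, so the decomposition has width 1, which upper-bounds the treewidth. G has an edge, so its treewidth is at least 1. Therefore the treewidth is 1.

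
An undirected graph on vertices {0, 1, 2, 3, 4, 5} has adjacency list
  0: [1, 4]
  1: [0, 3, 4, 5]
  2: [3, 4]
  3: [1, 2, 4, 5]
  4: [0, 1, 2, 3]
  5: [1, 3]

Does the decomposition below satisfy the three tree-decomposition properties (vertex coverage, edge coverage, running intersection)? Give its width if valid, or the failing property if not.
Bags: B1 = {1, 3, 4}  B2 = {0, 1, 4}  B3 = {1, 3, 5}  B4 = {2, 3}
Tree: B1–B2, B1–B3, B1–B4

No — edge (4,2) lies in no bag.

A tree decomposition must satisfy three properties: every vertex lies in some bag; for every edge, both endpoints lie together in some bag; and for every vertex, the bags containing it form a connected subtree. Here edge (4,2) lies in no bag, so the decomposition is invalid.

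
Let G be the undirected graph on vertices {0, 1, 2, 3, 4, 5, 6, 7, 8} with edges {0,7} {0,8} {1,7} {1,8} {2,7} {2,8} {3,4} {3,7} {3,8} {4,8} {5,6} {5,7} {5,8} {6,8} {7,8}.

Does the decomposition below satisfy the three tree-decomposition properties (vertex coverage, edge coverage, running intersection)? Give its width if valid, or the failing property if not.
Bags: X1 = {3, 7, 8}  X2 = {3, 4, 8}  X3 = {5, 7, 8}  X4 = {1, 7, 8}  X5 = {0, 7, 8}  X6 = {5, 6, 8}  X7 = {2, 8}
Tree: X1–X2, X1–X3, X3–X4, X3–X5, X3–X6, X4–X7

No — edge (7,2) lies in no bag.

A tree decomposition must satisfy three properties: every vertex lies in some bag; for every edge, both endpoints lie together in some bag; and for every vertex, the bags containing it form a connected subtree. Here edge (7,2) lies in no bag, so the decomposition is invalid.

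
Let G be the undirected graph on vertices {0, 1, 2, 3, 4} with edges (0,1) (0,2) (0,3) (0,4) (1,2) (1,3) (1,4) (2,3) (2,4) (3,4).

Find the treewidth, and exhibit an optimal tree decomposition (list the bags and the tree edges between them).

Treewidth 4.
One optimal decomposition is:
Bags: B1 = {0, 1, 2, 3, 4}
Tree: (single bag)

A single bag containing all 5 vertices is trivially a valid decomposition of width 4. On the other hand G contains the 5-clique {0, 1, 2, 3, 4}. A clique must lie in a single bag of any decomposition, so no decomposition can have width below 4. The upper and lower bounds meet at 4, so that is the treewidth.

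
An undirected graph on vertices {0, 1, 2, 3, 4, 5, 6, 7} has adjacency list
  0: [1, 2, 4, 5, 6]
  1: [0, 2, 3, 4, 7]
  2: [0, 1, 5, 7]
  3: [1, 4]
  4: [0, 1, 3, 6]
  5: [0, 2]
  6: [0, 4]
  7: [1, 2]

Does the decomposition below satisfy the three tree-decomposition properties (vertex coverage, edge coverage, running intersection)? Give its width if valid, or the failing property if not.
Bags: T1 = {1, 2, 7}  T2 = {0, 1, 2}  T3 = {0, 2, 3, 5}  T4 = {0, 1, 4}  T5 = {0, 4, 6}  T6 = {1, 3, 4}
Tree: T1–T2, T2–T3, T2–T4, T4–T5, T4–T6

No — bags containing vertex 3 are not connected in the tree.

A tree decomposition must satisfy three properties: every vertex lies in some bag; for every edge, both endpoints lie together in some bag; and for every vertex, the bags containing it form a connected subtree. Here bags containing vertex 3 are not connected in the tree, so the decomposition is invalid.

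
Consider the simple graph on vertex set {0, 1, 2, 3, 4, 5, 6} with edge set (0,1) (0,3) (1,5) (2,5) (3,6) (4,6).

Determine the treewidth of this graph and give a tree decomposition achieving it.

The largest bag has 2 vertices, giving width 1; this decomposition certifies tw(G) ≤ 1. Since G has at least one edge (e.g. 2–5), it is not an edgeless graph, so tw(G) ≥ 1. The upper and lower bounds meet at 1, so that is the treewidth.

Treewidth 1.
Bags: B1 = {2, 5}  B2 = {1, 5}  B3 = {0, 1}  B4 = {0, 3}  B5 = {3, 6}  B6 = {4, 6}
Tree: B1–B2, B2–B3, B3–B4, B4–B5, B5–B6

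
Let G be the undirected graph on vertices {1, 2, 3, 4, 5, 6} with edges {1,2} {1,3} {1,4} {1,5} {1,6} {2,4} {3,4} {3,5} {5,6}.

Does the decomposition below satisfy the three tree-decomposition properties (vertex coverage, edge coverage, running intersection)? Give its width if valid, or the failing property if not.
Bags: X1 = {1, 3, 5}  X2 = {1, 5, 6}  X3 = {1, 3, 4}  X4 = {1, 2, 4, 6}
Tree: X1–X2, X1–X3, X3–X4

A tree decomposition must satisfy three properties: every vertex lies in some bag; for every edge, both endpoints lie together in some bag; and for every vertex, the bags containing it form a connected subtree. Here bags containing vertex 6 are not connected in the tree, so the decomposition is invalid.

No — bags containing vertex 6 are not connected in the tree.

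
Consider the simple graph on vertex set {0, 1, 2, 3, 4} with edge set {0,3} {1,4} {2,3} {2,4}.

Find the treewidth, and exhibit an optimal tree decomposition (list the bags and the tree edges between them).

The largest bag has 2 vertices, giving width 1; this decomposition certifies tw(G) ≤ 1. G has an edge, so its treewidth is at least 1. Hence tw(G) = 1 exactly.

Treewidth 1.
One optimal decomposition is:
Bags: B1 = {1, 4}  B2 = {2, 4}  B3 = {2, 3}  B4 = {0, 3}
Tree: B1–B2, B2–B3, B3–B4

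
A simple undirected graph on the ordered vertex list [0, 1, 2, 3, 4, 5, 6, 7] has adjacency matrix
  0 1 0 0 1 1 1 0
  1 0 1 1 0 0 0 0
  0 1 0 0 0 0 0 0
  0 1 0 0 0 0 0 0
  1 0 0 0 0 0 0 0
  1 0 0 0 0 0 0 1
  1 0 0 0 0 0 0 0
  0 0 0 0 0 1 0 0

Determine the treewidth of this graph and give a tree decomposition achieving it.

Every bag has size at most 2, so the width is 2 − 1 = 1 and tw(G) ≤ 1. Since G has at least one edge (e.g. 1–0), it is not an edgeless graph, so tw(G) ≥ 1. Hence tw(G) = 1 exactly.

Treewidth 1.
One optimal decomposition is:
Bags: B1 = {0, 1}  B2 = {0, 6}  B3 = {1, 2}  B4 = {0, 5}  B5 = {5, 7}  B6 = {1, 3}  B7 = {0, 4}
Tree: B1–B2, B1–B3, B2–B4, B4–B5, B3–B6, B2–B7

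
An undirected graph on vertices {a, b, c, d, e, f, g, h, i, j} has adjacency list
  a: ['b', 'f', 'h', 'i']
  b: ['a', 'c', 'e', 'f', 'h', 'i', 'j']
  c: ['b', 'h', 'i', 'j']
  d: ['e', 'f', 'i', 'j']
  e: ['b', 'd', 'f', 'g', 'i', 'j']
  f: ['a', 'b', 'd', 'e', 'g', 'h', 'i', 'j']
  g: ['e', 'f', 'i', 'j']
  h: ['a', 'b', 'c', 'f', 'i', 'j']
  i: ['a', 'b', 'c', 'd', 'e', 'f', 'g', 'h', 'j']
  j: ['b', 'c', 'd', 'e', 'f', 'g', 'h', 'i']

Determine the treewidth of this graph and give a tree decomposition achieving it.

Treewidth 4.
One optimal decomposition is:
Bags: B1 = {b, e, f, i, j}  B2 = {b, f, h, i, j}  B3 = {d, e, f, i, j}  B4 = {b, c, h, i, j}  B5 = {a, b, f, h, i}  B6 = {e, f, g, i, j}
Tree: B1–B2, B1–B3, B2–B4, B2–B5, B1–B6

Every bag has size at most 5, so the width is 5 − 1 = 4 and tw(G) ≤ 4. On the other hand G contains the 5-clique {b, c, h, i, j}. A clique must lie in a single bag of any decomposition, so no decomposition can have width below 4. Combining the bounds, tw(G) = 4.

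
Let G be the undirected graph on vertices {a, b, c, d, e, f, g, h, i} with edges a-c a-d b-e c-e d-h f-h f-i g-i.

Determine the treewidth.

1

A width-1 tree decomposition is:
Bags: B1 = {b, e}  B2 = {c, e}  B3 = {a, c}  B4 = {a, d}  B5 = {d, h}  B6 = {f, h}  B7 = {f, i}  B8 = {g, i}
Tree: B1–B2, B2–B3, B3–B4, B4–B5, B5–B6, B6–B7, B7–B8
Every bag has size at most 2, so the width is 2 − 1 = 1 and tw(G) ≤ 1. Since G has at least one edge (e.g. b–e), it is not an edgeless graph, so tw(G) ≥ 1. The upper and lower bounds meet at 1, so that is the treewidth.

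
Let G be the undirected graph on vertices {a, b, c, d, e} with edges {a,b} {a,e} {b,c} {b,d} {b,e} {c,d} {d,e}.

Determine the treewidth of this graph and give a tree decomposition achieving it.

Treewidth 2.
Bags: B1 = {b, c, d}  B2 = {b, d, e}  B3 = {a, b, e}
Tree: B1–B2, B2–B3

Each bag holds 3 vertices, so the decomposition has width 2, which upper-bounds the treewidth. Conversely, {b, d, e} is a clique of size 3, and the vertices of any clique must share a bag in every tree decomposition; so some bag has ≥ 3 vertices and tw(G) ≥ 2. Hence tw(G) = 2 exactly.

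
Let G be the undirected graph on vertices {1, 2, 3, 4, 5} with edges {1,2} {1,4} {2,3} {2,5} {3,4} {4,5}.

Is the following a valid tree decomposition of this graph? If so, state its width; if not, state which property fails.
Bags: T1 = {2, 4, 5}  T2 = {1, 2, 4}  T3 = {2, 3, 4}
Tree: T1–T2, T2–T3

Yes; width 2.

Vertex coverage: the bags together contain {1, 2, 3, 4, 5}, the full vertex set. Edge coverage: each edge of G has both endpoints in at least one bag. Running intersection: for every vertex, the bags containing it form a connected subtree. All three properties hold, so this is a valid tree decomposition of width max|bag| − 1 = 2, and hence tw(G) ≤ 2.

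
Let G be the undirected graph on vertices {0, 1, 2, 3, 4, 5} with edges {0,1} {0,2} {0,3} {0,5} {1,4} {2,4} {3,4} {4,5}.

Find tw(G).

2

A width-2 tree decomposition is:
Bags: B1 = {0, 4, 5}  B2 = {0, 2, 4}  B3 = {0, 3, 4}  B4 = {0, 1, 4}
Tree: B1–B2, B2–B3, B3–B4
The largest bag has 3 vertices, giving width 2; this decomposition certifies tw(G) ≤ 2. For the lower bound, G contains the cycle 4–5–0–2–4, so G is not a forest; only forests have treewidth ≤ 1, hence tw(G) ≥ 2. Combining the bounds, tw(G) = 2.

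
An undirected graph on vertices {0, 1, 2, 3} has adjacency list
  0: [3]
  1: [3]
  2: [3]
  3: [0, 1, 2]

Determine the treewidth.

A width-1 tree decomposition is:
Bags: B1 = {2, 3}  B2 = {1, 3}  B3 = {0, 3}
Tree: B1–B2, B2–B3
Every bag has size at most 2, so the width is 2 − 1 = 1 and tw(G) ≤ 1. Any graph with an edge has treewidth ≥ 1, and G has the edge 2–3. Hence tw(G) = 1 exactly.

1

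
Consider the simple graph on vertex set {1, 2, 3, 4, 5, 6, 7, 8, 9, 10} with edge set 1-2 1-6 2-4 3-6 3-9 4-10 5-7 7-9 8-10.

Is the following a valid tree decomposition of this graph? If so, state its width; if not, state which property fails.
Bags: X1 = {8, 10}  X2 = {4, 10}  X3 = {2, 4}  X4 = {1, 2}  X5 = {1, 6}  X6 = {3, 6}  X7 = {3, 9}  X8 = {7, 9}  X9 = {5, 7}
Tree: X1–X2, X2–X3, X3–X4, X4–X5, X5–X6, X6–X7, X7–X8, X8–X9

Yes; width 1.

Checking the three conditions: (i) the bags cover all of {1, 2, 3, 4, 5, 6, 7, 8, 9, 10}; (ii) for each edge, some bag contains both endpoints; (iii) the bags containing any fixed vertex form a subtree. All hold, so the decomposition is valid with width 2 − 1 = 1.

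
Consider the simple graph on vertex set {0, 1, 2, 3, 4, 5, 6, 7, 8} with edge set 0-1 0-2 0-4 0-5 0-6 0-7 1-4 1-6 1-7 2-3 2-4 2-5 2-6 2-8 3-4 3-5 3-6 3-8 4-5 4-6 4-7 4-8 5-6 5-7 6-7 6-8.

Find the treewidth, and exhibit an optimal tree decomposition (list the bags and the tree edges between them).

Every bag has size at most 5, so the width is 5 − 1 = 4 and tw(G) ≤ 4. For the lower bound, the 5 vertices {0, 1, 4, 6, 7} are pairwise adjacent, and any tree decomposition puts a clique entirely inside one bag — forcing width ≥ 4. Combining the bounds, tw(G) = 4.

Treewidth 4.
One such decomposition:
Bags: B1 = {0, 4, 5, 6, 7}  B2 = {0, 2, 4, 5, 6}  B3 = {2, 3, 4, 5, 6}  B4 = {2, 3, 4, 6, 8}  B5 = {0, 1, 4, 6, 7}
Tree: B1–B2, B2–B3, B3–B4, B1–B5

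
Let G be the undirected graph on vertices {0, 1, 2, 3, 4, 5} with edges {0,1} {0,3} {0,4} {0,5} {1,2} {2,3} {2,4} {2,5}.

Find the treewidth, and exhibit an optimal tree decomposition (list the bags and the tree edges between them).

The largest bag has 3 vertices, giving width 2; this decomposition certifies tw(G) ≤ 2. The edges 5–0–4–2–5 form a cycle, so G is not a tree and its treewidth is at least 2. Combining the bounds, tw(G) = 2.

Treewidth 2.
One such decomposition:
Bags: B1 = {0, 2, 5}  B2 = {0, 2, 4}  B3 = {0, 1, 2}  B4 = {0, 2, 3}
Tree: B1–B2, B2–B3, B3–B4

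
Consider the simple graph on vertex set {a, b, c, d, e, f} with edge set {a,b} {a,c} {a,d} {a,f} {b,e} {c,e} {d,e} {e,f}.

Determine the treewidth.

2

A width-2 tree decomposition is:
Bags: B1 = {a, c, e}  B2 = {a, b, e}  B3 = {a, e, f}  B4 = {a, d, e}
Tree: B1–B2, B2–B3, B3–B4
Every bag has size at most 3, so the width is 3 − 1 = 2 and tw(G) ≤ 2. Since a–c–e–b–a is a cycle in G, G is not acyclic. Forests are exactly the graphs of treewidth ≤ 1, so tw(G) ≥ 2. The upper and lower bounds meet at 2, so that is the treewidth.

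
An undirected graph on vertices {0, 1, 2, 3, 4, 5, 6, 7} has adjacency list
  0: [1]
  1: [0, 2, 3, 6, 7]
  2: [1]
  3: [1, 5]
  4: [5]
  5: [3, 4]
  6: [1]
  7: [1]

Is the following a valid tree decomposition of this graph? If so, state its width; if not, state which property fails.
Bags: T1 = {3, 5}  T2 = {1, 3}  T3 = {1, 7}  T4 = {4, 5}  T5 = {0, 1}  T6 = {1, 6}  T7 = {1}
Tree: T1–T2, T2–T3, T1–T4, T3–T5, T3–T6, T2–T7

No — vertex 2 appears in no bag.

A tree decomposition must satisfy three properties: every vertex lies in some bag; for every edge, both endpoints lie together in some bag; and for every vertex, the bags containing it form a connected subtree. Here vertex 2 appears in no bag, so the decomposition is invalid.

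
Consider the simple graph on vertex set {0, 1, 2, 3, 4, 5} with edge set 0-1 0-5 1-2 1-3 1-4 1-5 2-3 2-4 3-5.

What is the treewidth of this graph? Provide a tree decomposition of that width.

Treewidth 2.
One optimal decomposition is:
Bags: B1 = {1, 2, 3}  B2 = {1, 3, 5}  B3 = {1, 2, 4}  B4 = {0, 1, 5}
Tree: B1–B2, B1–B3, B2–B4

Each bag holds 3 vertices, so the decomposition has width 2, which upper-bounds the treewidth. On the other hand G contains the 3-clique {0, 1, 5}. A clique must lie in a single bag of any decomposition, so no decomposition can have width below 2. Combining the bounds, tw(G) = 2.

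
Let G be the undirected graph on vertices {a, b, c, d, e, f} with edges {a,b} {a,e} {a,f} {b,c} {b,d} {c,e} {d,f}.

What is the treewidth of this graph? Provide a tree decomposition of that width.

The largest bag has 3 vertices, giving width 2; this decomposition certifies tw(G) ≤ 2. For the lower bound, G contains the cycle e–c–b–a–e, so G is not a forest; only forests have treewidth ≤ 1, hence tw(G) ≥ 2. Combining the bounds, tw(G) = 2.

Treewidth 2.
One optimal decomposition is:
Bags: B1 = {a, c, e}  B2 = {a, b, c}  B3 = {a, b, f}  B4 = {b, d, f}
Tree: B1–B2, B2–B3, B3–B4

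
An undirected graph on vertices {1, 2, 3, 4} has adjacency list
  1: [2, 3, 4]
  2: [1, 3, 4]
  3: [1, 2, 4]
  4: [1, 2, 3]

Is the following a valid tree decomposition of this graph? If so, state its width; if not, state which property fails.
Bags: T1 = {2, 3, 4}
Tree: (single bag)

No — vertex 1 appears in no bag.

A tree decomposition must satisfy three properties: every vertex lies in some bag; for every edge, both endpoints lie together in some bag; and for every vertex, the bags containing it form a connected subtree. Here vertex 1 appears in no bag, so the decomposition is invalid.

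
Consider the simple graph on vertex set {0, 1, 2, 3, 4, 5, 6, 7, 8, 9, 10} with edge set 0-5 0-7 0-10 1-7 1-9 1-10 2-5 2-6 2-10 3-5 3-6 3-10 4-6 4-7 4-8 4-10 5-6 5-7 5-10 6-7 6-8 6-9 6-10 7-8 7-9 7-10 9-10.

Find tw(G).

3

A width-3 tree decomposition is:
Bags: B1 = {5, 6, 7, 10}  B2 = {2, 5, 6, 10}  B3 = {4, 6, 7, 10}  B4 = {6, 7, 9, 10}  B5 = {0, 5, 7, 10}  B6 = {3, 5, 6, 10}  B7 = {1, 7, 9, 10}  B8 = {4, 6, 7, 8}
Tree: B1–B2, B1–B3, B1–B4, B1–B5, B1–B6, B4–B7, B3–B8
The largest bag has 4 vertices, giving width 3; this decomposition certifies tw(G) ≤ 3. On the other hand G contains the 4-clique {4, 6, 7, 8}. A clique must lie in a single bag of any decomposition, so no decomposition can have width below 3. Combining the bounds, tw(G) = 3.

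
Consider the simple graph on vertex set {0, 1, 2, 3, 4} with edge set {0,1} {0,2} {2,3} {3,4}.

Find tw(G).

A width-1 tree decomposition is:
Bags: B1 = {0, 1}  B2 = {0, 2}  B3 = {2, 3}  B4 = {3, 4}
Tree: B1–B2, B2–B3, B3–B4
Every bag has size at most 2, so the width is 2 − 1 = 1 and tw(G) ≤ 1. Any graph with an edge has treewidth ≥ 1, and G has the edge 1–0. Hence tw(G) = 1 exactly.

1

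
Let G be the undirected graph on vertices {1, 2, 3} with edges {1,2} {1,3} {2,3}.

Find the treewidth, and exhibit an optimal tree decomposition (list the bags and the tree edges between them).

A single bag containing all 3 vertices is trivially a valid decomposition of width 2. For the lower bound, the 3 vertices {1, 2, 3} are pairwise adjacent, and any tree decomposition puts a clique entirely inside one bag — forcing width ≥ 2. The upper and lower bounds meet at 2, so that is the treewidth.

Treewidth 2.
Bags: B1 = {1, 2, 3}
Tree: (single bag)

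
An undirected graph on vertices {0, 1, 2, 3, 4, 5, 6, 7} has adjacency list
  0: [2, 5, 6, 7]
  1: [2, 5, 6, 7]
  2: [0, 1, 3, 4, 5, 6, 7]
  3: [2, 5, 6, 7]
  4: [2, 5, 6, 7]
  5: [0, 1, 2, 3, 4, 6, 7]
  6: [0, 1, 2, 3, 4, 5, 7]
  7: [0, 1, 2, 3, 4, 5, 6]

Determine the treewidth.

4

A width-4 tree decomposition is:
Bags: B1 = {2, 4, 5, 6, 7}  B2 = {0, 2, 5, 6, 7}  B3 = {2, 3, 5, 6, 7}  B4 = {1, 2, 5, 6, 7}
Tree: B1–B2, B2–B3, B2–B4
Each bag holds 5 vertices, so the decomposition has width 4, which upper-bounds the treewidth. On the other hand G contains the 5-clique {0, 2, 5, 6, 7}. A clique must lie in a single bag of any decomposition, so no decomposition can have width below 4. Hence tw(G) = 4 exactly.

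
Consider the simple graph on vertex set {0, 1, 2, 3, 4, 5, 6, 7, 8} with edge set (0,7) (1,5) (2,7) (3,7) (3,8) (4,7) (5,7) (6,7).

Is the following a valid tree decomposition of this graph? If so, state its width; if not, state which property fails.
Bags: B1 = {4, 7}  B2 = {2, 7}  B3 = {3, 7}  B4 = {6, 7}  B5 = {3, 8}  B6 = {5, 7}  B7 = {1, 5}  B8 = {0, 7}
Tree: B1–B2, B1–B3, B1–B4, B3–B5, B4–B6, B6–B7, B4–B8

Checking the three conditions: (i) the bags cover all of {0, 1, 2, 3, 4, 5, 6, 7, 8}; (ii) for each edge, some bag contains both endpoints; (iii) the bags containing any fixed vertex form a subtree. All hold, so the decomposition is valid with width 2 − 1 = 1.

Yes; width 1.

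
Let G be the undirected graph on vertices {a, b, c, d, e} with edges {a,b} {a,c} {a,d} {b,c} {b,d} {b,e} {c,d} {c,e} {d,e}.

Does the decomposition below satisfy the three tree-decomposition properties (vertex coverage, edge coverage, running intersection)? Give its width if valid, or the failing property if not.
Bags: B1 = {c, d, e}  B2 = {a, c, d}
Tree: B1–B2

A tree decomposition must satisfy three properties: every vertex lies in some bag; for every edge, both endpoints lie together in some bag; and for every vertex, the bags containing it form a connected subtree. Here vertex b appears in no bag, so the decomposition is invalid.

No — vertex b appears in no bag.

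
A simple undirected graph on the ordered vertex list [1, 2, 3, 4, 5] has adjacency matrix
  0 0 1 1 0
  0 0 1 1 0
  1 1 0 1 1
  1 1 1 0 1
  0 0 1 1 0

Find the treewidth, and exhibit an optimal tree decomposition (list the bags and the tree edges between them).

The largest bag has 3 vertices, giving width 2; this decomposition certifies tw(G) ≤ 2. On the other hand G contains the 3-clique {1, 3, 4}. A clique must lie in a single bag of any decomposition, so no decomposition can have width below 2. Therefore the treewidth is 2.

Treewidth 2.
One optimal decomposition is:
Bags: B1 = {1, 3, 4}  B2 = {2, 3, 4}  B3 = {3, 4, 5}
Tree: B1–B2, B1–B3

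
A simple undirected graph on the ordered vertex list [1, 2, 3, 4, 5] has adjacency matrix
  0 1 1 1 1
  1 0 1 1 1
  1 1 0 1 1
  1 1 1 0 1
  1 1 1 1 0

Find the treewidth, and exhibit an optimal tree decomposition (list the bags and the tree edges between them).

With just one bag of size 5, the width is 5 − 1 = 4, so tw(G) ≤ 4. For the lower bound, the 5 vertices {1, 2, 3, 4, 5} are pairwise adjacent, and any tree decomposition puts a clique entirely inside one bag — forcing width ≥ 4. Combining the bounds, tw(G) = 4.

Treewidth 4.
Bags: B1 = {1, 2, 3, 4, 5}
Tree: (single bag)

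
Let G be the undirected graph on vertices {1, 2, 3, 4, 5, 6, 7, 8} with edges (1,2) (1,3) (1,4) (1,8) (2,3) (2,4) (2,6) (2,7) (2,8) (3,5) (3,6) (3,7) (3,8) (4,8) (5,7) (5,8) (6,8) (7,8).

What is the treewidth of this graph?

A width-3 tree decomposition is:
Bags: B1 = {3, 5, 7, 8}  B2 = {2, 3, 7, 8}  B3 = {1, 2, 3, 8}  B4 = {1, 2, 4, 8}  B5 = {2, 3, 6, 8}
Tree: B1–B2, B2–B3, B3–B4, B2–B5
Every bag has size at most 4, so the width is 4 − 1 = 3 and tw(G) ≤ 3. On the other hand G contains the 4-clique {1, 2, 3, 8}. A clique must lie in a single bag of any decomposition, so no decomposition can have width below 3. Hence tw(G) = 3 exactly.

3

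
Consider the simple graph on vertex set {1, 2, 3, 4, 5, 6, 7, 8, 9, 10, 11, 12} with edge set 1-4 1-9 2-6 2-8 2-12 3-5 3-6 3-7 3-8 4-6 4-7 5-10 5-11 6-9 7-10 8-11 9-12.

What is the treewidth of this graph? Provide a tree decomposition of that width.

Treewidth 3.
One optimal decomposition is:
Bags: B1 = {5, 7, 10, 11}  B2 = {3, 5, 7, 11}  B3 = {3, 7, 8, 11}  B4 = {3, 4, 7, 8}  B5 = {3, 4, 6, 8}  B6 = {2, 4, 6, 8}  B7 = {1, 2, 4, 6}  B8 = {1, 2, 6, 9}  B9 = {1, 2, 9, 12}
Tree: B1–B2, B2–B3, B3–B4, B4–B5, B5–B6, B6–B7, B7–B8, B8–B9

The largest bag has 4 vertices, giving width 3; this decomposition certifies tw(G) ≤ 3. For the lower bound: the 4 vertex sets {5,10,11}, {7}, {3}, {2,4,6,8} are disjoint, each induces a connected subgraph, and every pair is joined by at least one edge of G. Contracting each set to a single vertex therefore yields K_{4} as a minor, and since treewidth is minor-monotone, tw(G) ≥ tw(K_{4}) = 3. The upper and lower bounds meet at 3, so that is the treewidth.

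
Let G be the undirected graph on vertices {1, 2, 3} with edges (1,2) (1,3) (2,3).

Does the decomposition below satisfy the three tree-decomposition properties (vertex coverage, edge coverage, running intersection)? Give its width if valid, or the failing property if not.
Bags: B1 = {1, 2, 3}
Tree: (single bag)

Yes; width 2.

Every vertex of G appears in some bag (union = {1, 2, 3}); every edge is covered by a bag; and for each vertex v the set of bags containing v is connected in the bag tree. The decomposition is therefore valid. The largest bag has 3 vertices, so the width is 2.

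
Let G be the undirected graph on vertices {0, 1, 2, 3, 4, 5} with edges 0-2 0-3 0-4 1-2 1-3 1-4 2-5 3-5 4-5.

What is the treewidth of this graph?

A width-3 tree decomposition is:
Bags: B1 = {0, 2, 3, 4}  B2 = {2, 3, 4, 5}  B3 = {1, 2, 3, 4}
Tree: B1–B2, B2–B3
Each bag holds 4 vertices, so the decomposition has width 3, which upper-bounds the treewidth. For the lower bound: the 4 vertex sets {0,2}, {4,5}, {3}, {1} are disjoint, each induces a connected subgraph, and every pair is joined by at least one edge of G. Contracting each set to a single vertex therefore yields K_{4} as a minor, and since treewidth is minor-monotone, tw(G) ≥ tw(K_{4}) = 3. Combining the bounds, tw(G) = 3.

3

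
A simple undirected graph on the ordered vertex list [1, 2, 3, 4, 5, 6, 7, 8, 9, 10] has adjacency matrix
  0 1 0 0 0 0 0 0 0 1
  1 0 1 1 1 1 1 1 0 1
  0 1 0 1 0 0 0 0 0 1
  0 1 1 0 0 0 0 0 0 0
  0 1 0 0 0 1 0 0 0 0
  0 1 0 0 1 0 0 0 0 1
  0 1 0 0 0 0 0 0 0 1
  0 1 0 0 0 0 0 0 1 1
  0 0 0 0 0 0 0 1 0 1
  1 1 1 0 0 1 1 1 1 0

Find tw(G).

2

A width-2 tree decomposition is:
Bags: B1 = {2, 7, 10}  B2 = {2, 8, 10}  B3 = {2, 3, 10}  B4 = {8, 9, 10}  B5 = {1, 2, 10}  B6 = {2, 3, 4}  B7 = {2, 6, 10}  B8 = {2, 5, 6}
Tree: B1–B2, B2–B3, B2–B4, B3–B5, B3–B6, B3–B7, B7–B8
Every bag has size at most 3, so the width is 3 − 1 = 2 and tw(G) ≤ 2. For the lower bound, the 3 vertices {8, 9, 10} are pairwise adjacent, and any tree decomposition puts a clique entirely inside one bag — forcing width ≥ 2. Combining the bounds, tw(G) = 2.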